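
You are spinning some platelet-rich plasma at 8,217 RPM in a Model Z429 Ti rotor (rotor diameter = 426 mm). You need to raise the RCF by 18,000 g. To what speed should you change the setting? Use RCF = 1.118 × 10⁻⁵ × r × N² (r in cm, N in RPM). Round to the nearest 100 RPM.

r = 426 mm / 2 = 213 mm = 21.3 cm
Current RCF = 1.118 × 10⁻⁵ × 21.3 × (8217)² = 1.118 × 10⁻⁵ × 21.3 × 67,519,089 ≈ 16,078.6 × g
Target RCF = 16,078.6 + 18,000 = 34,078.6 × g
N² = 34,078.6 / (23.8134 × 10⁻⁵) = 143,106,822
N ≈ √143,106,822 ≈ 11,962.7

12000 RPM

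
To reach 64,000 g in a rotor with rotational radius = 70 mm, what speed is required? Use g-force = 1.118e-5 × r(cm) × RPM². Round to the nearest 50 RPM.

28600 RPM

r = 70 mm = 7.0 cm
64,000 = 1.118 × 10⁻⁵ × 7 × N²
N² = 64,000 / (7.826 × 10⁻⁵) = 817,786,864
N ≈ √817,786,864 ≈ 28,597.0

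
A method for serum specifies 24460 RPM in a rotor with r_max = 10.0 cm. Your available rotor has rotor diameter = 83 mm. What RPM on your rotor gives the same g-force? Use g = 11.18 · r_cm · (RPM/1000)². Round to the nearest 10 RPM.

≈ 37970 RPM

RCF_original = 11.18 × 10 × (24.46)² = 11.18 × 10 × 598.2916 ≈ 66,889 × g
Your rotor: r = 83 mm / 2 = 41.5 mm = 4.15 cm
66,889 = 11.18 × 4.15 × (N/1000)²
(N/1000)² = 66,889 / 46.397 = 1441.666
N = 1000 × √1441.666 ≈ 37,969.3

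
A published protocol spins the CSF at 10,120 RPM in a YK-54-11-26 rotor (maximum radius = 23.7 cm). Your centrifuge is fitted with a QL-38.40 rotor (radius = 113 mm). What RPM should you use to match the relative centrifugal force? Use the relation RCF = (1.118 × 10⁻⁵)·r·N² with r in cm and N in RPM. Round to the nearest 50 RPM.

RCF_original = 1.118 × 10⁻⁵ × 23.7 × (10120)² = 1.118 × 10⁻⁵ × 23.7 × 102,414,400 ≈ 27,136.3 × g
Your rotor: r = 113 mm = 11.3 cm
27,136.3 = 1.118 × 10⁻⁵ × 11.3 × N²
N² = 27,136.3 / (12.6334 × 10⁻⁵) = 214,798,075
N ≈ √214,798,075 ≈ 14,656.0

14650 RPM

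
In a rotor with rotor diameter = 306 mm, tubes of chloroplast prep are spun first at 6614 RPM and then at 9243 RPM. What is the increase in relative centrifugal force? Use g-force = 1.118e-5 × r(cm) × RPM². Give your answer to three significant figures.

r = 306 mm / 2 = 153 mm = 15.3 cm
RCF₁ = 1.118 × 10⁻⁵ × 15.3 × (6614)² = 1.118 × 10⁻⁵ × 15.3 × 43,744,996 ≈ 7,482.8 × g
RCF₂ = 1.118 × 10⁻⁵ × 15.3 × (9243)² = 1.118 × 10⁻⁵ × 15.3 × 85,433,049 ≈ 14,613.7 × g
Increase = 14,613.7 − 7,482.8 = 7,130.9

7130 g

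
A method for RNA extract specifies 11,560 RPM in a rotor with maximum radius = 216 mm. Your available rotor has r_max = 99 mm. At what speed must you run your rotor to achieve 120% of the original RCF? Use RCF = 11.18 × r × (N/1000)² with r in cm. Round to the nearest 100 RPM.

Original rotor: r = 216 mm = 21.6 cm
RCF_original = 11.18 × 21.6 × (11.56)² = 11.18 × 21.6 × 133.6336 ≈ 32,270.9 × g
Target RCF = 1.2 × 32,270.9 ≈ 38,725.1 × g
Your rotor: r = 99 mm = 9.9 cm
38,725.1 = 11.18 × 9.9 × (N/1000)²
(N/1000)² = 38,725.1 / 110.682 = 349.8771
N = 1000 × √349.8771 ≈ 18,705.0

≈ 18700 RPM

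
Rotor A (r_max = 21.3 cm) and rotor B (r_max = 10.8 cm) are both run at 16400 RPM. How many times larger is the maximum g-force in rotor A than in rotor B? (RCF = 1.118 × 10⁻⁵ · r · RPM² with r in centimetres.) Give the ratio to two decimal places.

At fixed N, RCF ∝ r, so RCF_A/RCF_B = r_A/r_B = 21.3 / 10.8 = 1.9722.

1.97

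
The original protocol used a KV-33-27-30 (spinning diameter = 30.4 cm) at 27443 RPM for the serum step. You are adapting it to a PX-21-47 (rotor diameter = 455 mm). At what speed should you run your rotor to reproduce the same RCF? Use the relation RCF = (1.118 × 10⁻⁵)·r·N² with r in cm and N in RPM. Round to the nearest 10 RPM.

22430 RPM

Original rotor: r = 30.4 / 2 = 15.2 cm
RCF = 1.118 × 10⁻⁵ × r × N²
RCF_original = 1.118 × 10⁻⁵ × 15.2 × (27443)² = 1.118 × 10⁻⁵ × 15.2 × 753,118,249 ≈ 127,981.9 × g
Your rotor: r = 455 mm / 2 = 227.5 mm = 22.75 cm
127,981.9 = 1.118 × 10⁻⁵ × 22.75 × N²
N² = 127,981.9 / (25.4345 × 10⁻⁵) = 503,182,292
N ≈ √503,182,292 ≈ 22,431.7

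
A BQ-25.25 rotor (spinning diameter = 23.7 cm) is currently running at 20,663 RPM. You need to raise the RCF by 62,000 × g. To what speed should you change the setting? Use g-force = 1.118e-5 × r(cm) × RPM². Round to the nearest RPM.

r = 23.7 / 2 = 11.85 cm
Current RCF = 1.118 × 10⁻⁵ × 11.85 × (20663)² = 1.118 × 10⁻⁵ × 11.85 × 426,959,569 ≈ 56,564.9 × g
Target RCF = 56,564.9 + 62,000 = 118,564.9 × g
N² = 118,564.9 / (13.2483 × 10⁻⁵) = 894,944,257
N ≈ √894,944,257 ≈ 29,915.6

29916 RPM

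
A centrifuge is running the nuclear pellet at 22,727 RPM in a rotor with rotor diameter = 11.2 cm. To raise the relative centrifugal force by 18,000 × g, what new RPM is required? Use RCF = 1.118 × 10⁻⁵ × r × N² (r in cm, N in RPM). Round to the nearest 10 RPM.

≈ 28360 RPM

r = 11.2 / 2 = 5.6 cm
Current RCF = 1.118 × 10⁻⁵ × 5.6 × (22727)² = 1.118 × 10⁻⁵ × 5.6 × 516,516,529 ≈ 32,338.1 × g
Target RCF = 32,338.1 + 18,000 = 50,338.1 × g
N² = 50,338.1 / (6.2608 × 10⁻⁵) = 804,020,253
N ≈ √804,020,253 ≈ 28,355.3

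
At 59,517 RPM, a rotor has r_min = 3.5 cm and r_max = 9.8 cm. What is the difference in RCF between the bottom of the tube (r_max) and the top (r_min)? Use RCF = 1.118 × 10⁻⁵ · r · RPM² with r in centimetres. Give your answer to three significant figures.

ΔRCF = 1.118 × 10⁻⁵ × (r_max − r_min) × N² = 1.118 × 10⁻⁵ × 6.3 × 3,542,273,289 ≈ 249,496.5

ΔRCF ≈ 249000 x g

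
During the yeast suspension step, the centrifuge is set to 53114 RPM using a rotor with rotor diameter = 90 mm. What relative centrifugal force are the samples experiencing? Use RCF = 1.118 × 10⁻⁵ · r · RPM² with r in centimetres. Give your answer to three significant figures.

r = 90 mm / 2 = 45 mm = 4.5 cm
RCF = 1.118 × 10⁻⁵ × r × N²
RCF = 1.118 × 10⁻⁵ × 4.5 × (53114)² = 1.118 × 10⁻⁵ × 4.5 × 2,821,096,996 ≈ 141,929.4 × g

RCF ≈ 142000 x g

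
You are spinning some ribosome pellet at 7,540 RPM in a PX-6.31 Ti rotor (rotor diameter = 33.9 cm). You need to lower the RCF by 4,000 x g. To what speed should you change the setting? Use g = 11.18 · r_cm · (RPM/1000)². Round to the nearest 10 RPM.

N₂ ≈ 5980 RPM

r = 33.9 / 2 = 16.95 cm
Current RCF = 11.18 × 16.95 × (7.54)² = 11.18 × 16.95 × 56.8516 ≈ 10,773.4 × g
Target RCF = 10,773.4 − 4,000 = 6,773.4 × g
(N/1000)² = 6,773.4 / 189.501 = 35.74335
N = 1000 × √35.74335 ≈ 5,978.6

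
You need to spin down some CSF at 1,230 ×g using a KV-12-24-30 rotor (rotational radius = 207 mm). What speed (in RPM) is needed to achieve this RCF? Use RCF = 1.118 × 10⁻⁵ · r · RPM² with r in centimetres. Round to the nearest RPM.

r = 207 mm = 20.7 cm
RCF = 1.118 × 10⁻⁵ × r × N²
1,230 = 1.118 × 10⁻⁵ × 20.7 × N²
N² = 1,230 / (23.1426 × 10⁻⁵) = 5,314,874
N ≈ √5,314,874 ≈ 2,305.4

2305 RPM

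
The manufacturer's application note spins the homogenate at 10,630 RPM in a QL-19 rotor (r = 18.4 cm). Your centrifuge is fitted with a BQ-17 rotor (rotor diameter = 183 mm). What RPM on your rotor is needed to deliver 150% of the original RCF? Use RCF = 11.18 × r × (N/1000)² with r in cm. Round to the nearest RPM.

≈ 18462 RPM

RCF = 11.18 × r × (N/1000)²
RCF_original = 11.18 × 18.4 × (10.63)² = 11.18 × 18.4 × 112.9969 ≈ 23,244.8 × g
Target RCF = 1.5 × 23,244.8 ≈ 34,867.2 × g
Your rotor: r = 183 mm / 2 = 91.5 mm = 9.15 cm
34,867.2 = 11.18 × 9.15 × (N/1000)²
(N/1000)² = 34,867.2 / 102.297 = 340.8428
N = 1000 × √340.8428 ≈ 18,461.9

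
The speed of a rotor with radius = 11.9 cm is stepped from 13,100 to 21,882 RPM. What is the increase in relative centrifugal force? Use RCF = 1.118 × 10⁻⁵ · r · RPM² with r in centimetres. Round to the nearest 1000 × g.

RCF₁ = 1.118 × 10⁻⁵ × 11.9 × (13100)² = 1.118 × 10⁻⁵ × 11.9 × 171,610,000 ≈ 22,831.3 × g
RCF₂ = 1.118 × 10⁻⁵ × 11.9 × (21882)² = 1.118 × 10⁻⁵ × 11.9 × 478,821,924 ≈ 63,703.4 × g
Increase = 63,703.4 − 22,831.3 = 40,872.1

≈ 41000 ×g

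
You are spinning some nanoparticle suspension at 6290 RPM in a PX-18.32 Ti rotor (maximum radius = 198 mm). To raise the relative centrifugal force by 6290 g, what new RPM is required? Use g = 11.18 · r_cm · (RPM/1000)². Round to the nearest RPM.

≈ 8245 RPM

r = 198 mm = 19.8 cm
Current RCF = 11.18 × 19.8 × (6.29)² = 11.18 × 19.8 × 39.5641 ≈ 8,758.1 × g
Target RCF = 8,758.1 + 6,290 = 15,048.1 × g
(N/1000)² = 15,048.1 / 221.364 = 67.97898
N = 1000 × √67.97898 ≈ 8,244.9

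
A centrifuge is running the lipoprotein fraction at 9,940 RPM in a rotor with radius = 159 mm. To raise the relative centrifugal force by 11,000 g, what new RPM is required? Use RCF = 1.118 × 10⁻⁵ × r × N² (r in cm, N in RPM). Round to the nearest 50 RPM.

r = 159 mm = 15.9 cm
Current RCF = 1.118 × 10⁻⁵ × 15.9 × (9940)² = 1.118 × 10⁻⁵ × 15.9 × 98,803,600 ≈ 17,563.5 × g
Target RCF = 17,563.5 + 11,000 = 28,563.5 × g
N² = 28,563.5 / (17.7762 × 10⁻⁵) = 160,683,948
N ≈ √160,683,948 ≈ 12,676.1

N₂ ≈ 12700 RPM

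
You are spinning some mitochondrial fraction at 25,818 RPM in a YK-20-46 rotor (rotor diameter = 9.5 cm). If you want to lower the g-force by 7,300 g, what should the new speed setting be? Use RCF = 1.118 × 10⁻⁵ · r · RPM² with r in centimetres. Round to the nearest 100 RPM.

r = 9.5 / 2 = 4.75 cm
Current RCF = 1.118 × 10⁻⁵ × 4.75 × (25818)² = 1.118 × 10⁻⁵ × 4.75 × 666,569,124 ≈ 35,398.2 × g
Target RCF = 35,398.2 − 7,300 = 28,098.2 × g
N² = 28,098.2 / (5.3105 × 10⁻⁵) = 529,106,487
N ≈ √529,106,487 ≈ 23,002.3

N₂ ≈ 23000 RPM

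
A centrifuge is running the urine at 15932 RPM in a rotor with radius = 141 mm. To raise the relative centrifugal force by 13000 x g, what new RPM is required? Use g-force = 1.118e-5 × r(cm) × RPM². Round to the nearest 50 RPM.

N₂ ≈ 18350 RPM

r = 141 mm = 14.1 cm
Current RCF = 1.118 × 10⁻⁵ × 14.1 × (15932)² = 1.118 × 10⁻⁵ × 14.1 × 253,828,624 ≈ 40,013 × g
Target RCF = 40,013 + 13,000 = 53,013 × g
N² = 53,013 / (15.7638 × 10⁻⁵) = 336,295,817
N ≈ √336,295,817 ≈ 18,338.4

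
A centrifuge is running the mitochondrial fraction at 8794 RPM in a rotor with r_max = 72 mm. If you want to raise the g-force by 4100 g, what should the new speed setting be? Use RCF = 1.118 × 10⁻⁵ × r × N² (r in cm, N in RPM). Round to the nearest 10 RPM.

r = 72 mm = 7.2 cm
Current RCF = 1.118 × 10⁻⁵ × 7.2 × (8794)² = 1.118 × 10⁻⁵ × 7.2 × 77,334,436 ≈ 6,225.1 × g
Target RCF = 6,225.1 + 4,100 = 10,325.1 × g
N² = 10,325.1 / (8.0496 × 10⁻⁵) = 128,268,485
N ≈ √128,268,485 ≈ 11,325.6

≈ 11330 RPM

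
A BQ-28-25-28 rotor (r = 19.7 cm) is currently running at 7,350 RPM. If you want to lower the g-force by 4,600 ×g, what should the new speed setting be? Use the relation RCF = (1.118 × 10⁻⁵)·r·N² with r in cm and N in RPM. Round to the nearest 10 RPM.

Current RCF = 1.118 × 10⁻⁵ × 19.7 × (7350)² = 1.118 × 10⁻⁵ × 19.7 × 54,022,500 ≈ 11,898.2 × g
Target RCF = 11,898.2 − 4,600 = 7,298.2 × g
N² = 7,298.2 / (22.0246 × 10⁻⁵) = 33,136,584
N ≈ √33,136,584 ≈ 5,756.4

5760 RPM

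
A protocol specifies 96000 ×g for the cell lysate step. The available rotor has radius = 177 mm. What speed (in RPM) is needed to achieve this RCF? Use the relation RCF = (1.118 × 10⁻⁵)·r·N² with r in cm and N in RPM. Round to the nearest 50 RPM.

r = 177 mm = 17.7 cm
RCF = 1.118 × 10⁻⁵ × r × N²
96,000 = 1.118 × 10⁻⁵ × 17.7 × N²
N² = 96,000 / (19.7886 × 10⁻⁵) = 485,127,801
N ≈ √485,127,801 ≈ 22,025.6

N ≈ 22050 RPM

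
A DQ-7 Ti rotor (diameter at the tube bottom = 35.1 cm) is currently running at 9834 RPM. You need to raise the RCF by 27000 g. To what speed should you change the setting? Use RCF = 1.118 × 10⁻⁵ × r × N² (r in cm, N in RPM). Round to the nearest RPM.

r = 35.1 / 2 = 17.55 cm
Current RCF = 1.118 × 10⁻⁵ × 17.55 × (9834)² = 1.118 × 10⁻⁵ × 17.55 × 96,707,556 ≈ 18,974.9 × g
Target RCF = 18,974.9 + 27,000 = 45,974.9 × g
N² = 45,974.9 / (19.6209 × 10⁻⁵) = 234,315,959
N ≈ √234,315,959 ≈ 15,307.4

15307 RPM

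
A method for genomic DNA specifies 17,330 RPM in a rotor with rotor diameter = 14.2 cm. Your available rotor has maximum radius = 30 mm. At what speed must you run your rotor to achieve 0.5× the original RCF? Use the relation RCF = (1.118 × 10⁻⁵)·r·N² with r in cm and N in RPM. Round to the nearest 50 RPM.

Original rotor: r = 14.2 / 2 = 7.1 cm
RCF_original = 1.118 × 10⁻⁵ × 7.1 × (17330)² = 1.118 × 10⁻⁵ × 7.1 × 300,328,900 ≈ 23,839.5 × g
Target RCF = 0.5 × 23,839.5 ≈ 11,919.8 × g
Your rotor: r = 30 mm = 3.0 cm
11,919.8 = 1.118 × 10⁻⁵ × 3 × N²
N² = 11,919.8 / (3.354 × 10⁻⁵) = 355,390,578
N ≈ √355,390,578 ≈ 18,851.8

≈ 18850 RPM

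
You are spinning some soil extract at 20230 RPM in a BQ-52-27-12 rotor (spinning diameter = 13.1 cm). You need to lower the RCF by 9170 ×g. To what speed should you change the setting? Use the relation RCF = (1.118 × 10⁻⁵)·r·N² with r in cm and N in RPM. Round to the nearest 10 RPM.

≈ 16850 RPM

r = 13.1 / 2 = 6.55 cm
Current RCF = 1.118 × 10⁻⁵ × 6.55 × (20230)² = 1.118 × 10⁻⁵ × 6.55 × 409,252,900 ≈ 29,969.2 × g
Target RCF = 29,969.2 − 9,170 = 20,799.2 × g
N² = 20,799.2 / (7.3229 × 10⁻⁵) = 284,029,551
N ≈ √284,029,551 ≈ 16,853.2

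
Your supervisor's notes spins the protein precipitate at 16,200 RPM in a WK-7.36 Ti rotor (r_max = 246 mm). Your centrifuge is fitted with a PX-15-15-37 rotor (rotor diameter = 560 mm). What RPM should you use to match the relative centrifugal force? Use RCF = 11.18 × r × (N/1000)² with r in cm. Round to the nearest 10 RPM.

Original rotor: r = 246 mm = 24.6 cm
RCF = 11.18 × r × (N/1000)²
RCF_original = 11.18 × 24.6 × (16.2)² = 11.18 × 24.6 × 262.44 ≈ 72,178.3 × g
Your rotor: r = 560 mm / 2 = 280 mm = 28 cm
72,178.3 = 11.18 × 28 × (N/1000)²
(N/1000)² = 72,178.3 / 313.04 = 230.5721
N = 1000 × √230.5721 ≈ 15,184.6

15180 RPM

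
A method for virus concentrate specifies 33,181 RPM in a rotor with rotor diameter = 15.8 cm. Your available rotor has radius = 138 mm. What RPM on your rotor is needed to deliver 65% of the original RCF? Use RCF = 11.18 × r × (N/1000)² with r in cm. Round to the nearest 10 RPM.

20240 RPM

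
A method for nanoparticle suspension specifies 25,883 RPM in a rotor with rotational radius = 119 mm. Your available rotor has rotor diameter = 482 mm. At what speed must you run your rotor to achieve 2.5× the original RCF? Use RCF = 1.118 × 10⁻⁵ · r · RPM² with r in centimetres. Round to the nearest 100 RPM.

Original rotor: r = 119 mm = 11.9 cm
RCF_original = 1.118 × 10⁻⁵ × 11.9 × (25883)² = 1.118 × 10⁻⁵ × 11.9 × 669,929,689 ≈ 89,128.8 × g
Target RCF = 2.5 × 89,128.8 ≈ 222,822 × g
Your rotor: r = 482 mm / 2 = 241 mm = 24.1 cm
222,822 = 1.118 × 10⁻⁵ × 24.1 × N²
N² = 222,822 / (26.9438 × 10⁻⁵) = 826,988,027
N ≈ √826,988,027 ≈ 28,757.4

≈ 28800 RPM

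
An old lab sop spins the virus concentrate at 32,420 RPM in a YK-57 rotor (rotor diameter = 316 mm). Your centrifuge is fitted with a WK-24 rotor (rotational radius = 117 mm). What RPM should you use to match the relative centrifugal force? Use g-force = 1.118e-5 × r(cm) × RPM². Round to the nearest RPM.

Original rotor: r = 316 mm / 2 = 158 mm = 15.8 cm
RCF = 1.118 × 10⁻⁵ × r × N²
RCF_original = 1.118 × 10⁻⁵ × 15.8 × (32420)² = 1.118 × 10⁻⁵ × 15.8 × 1,051,056,400 ≈ 185,662.8 × g
Your rotor: r = 117 mm = 11.7 cm
185,662.8 = 1.118 × 10⁻⁵ × 11.7 × N²
N² = 185,662.8 / (13.0806 × 10⁻⁵) = 1,419,375,258
N ≈ √1,419,375,258 ≈ 37,674.6

37675 RPM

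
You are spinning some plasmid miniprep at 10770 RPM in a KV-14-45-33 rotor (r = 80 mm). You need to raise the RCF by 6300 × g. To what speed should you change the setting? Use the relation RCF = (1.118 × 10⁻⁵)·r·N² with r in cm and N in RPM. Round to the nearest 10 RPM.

N₂ ≈ 13650 RPM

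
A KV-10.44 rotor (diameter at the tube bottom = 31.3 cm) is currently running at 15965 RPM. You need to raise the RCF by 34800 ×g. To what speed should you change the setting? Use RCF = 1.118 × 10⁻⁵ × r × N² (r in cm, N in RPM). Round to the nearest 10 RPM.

≈ 21300 RPM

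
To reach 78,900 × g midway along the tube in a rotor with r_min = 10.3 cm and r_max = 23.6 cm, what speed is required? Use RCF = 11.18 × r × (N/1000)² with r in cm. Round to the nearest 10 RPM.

r_avg = (10.3 + 23.6) / 2 = 16.95 cm
78,900 = 11.18 × 16.95 × (N/1000)²
(N/1000)² = 78,900 / 189.501 = 416.3566
N = 1000 × √416.3566 ≈ 20,404.8

≈ 20400 RPM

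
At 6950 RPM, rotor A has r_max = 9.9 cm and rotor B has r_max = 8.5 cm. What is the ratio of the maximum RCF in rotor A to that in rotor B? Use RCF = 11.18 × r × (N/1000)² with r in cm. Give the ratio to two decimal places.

At fixed N, RCF ∝ r, so RCF_A/RCF_B = r_A/r_B = 9.9 / 8.5 = 1.1647.

1.16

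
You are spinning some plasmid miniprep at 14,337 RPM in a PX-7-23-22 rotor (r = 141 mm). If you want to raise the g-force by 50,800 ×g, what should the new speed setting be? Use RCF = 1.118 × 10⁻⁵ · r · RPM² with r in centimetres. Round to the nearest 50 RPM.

r = 141 mm = 14.1 cm
Current RCF = 1.118 × 10⁻⁵ × 14.1 × (14337)² = 1.118 × 10⁻⁵ × 14.1 × 205,549,569 ≈ 32,402.4 × g
Target RCF = 32,402.4 + 50,800 = 83,202.4 × g
N² = 83,202.4 / (15.7638 × 10⁻⁵) = 527,806,747
N ≈ √527,806,747 ≈ 22,974.0

22950 RPM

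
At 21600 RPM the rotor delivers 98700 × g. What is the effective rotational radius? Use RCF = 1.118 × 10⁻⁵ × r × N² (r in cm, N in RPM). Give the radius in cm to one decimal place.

RCF = 1.118 × 10⁻⁵ × r × N²
98700 = 1.118 × 10⁻⁵ × r × (21600)²
r = 98700 / (1.118 × 10⁻⁵ × 466,560,000) = 98700 / 5216.141 ≈ 18.922 cm

r ≈ 18.9 cm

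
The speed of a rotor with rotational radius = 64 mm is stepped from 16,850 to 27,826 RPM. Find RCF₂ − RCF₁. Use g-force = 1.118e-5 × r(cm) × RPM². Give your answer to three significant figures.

≈ 35100 ×g

r = 64 mm = 6.4 cm
RCF₁ = 1.118 × 10⁻⁵ × 6.4 × (16850)² = 1.118 × 10⁻⁵ × 6.4 × 283,922,500 ≈ 20,315.2 × g
RCF₂ = 1.118 × 10⁻⁵ × 6.4 × (27826)² = 1.118 × 10⁻⁵ × 6.4 × 774,286,276 ≈ 55,401.7 × g
Increase = 55,401.7 − 20,315.2 = 35,086.5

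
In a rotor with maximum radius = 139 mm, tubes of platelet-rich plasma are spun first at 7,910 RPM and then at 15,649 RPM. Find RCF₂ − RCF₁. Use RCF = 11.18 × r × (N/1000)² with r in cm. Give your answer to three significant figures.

r = 139 mm = 13.9 cm
RCF₁ = 11.18 × 13.9 × (7.91)² = 11.18 × 13.9 × 62.5681 ≈ 9,723.2 × g
RCF₂ = 11.18 × 13.9 × (15.649)² = 11.18 × 13.9 × 244.891201 ≈ 38,056.6 × g
Increase = 38,056.6 − 9,723.2 = 28,333.4

28300 x g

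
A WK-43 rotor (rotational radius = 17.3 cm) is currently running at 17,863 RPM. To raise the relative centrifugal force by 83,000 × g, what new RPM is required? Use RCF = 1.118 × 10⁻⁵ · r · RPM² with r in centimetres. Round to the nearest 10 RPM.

≈ 27350 RPM

Current RCF = 1.118 × 10⁻⁵ × 17.3 × (17863)² = 1.118 × 10⁻⁵ × 17.3 × 319,086,769 ≈ 61,715.8 × g
Target RCF = 61,715.8 + 83,000 = 144,715.8 × g
N² = 144,715.8 / (19.3414 × 10⁻⁵) = 748,217,813
N ≈ √748,217,813 ≈ 27,353.6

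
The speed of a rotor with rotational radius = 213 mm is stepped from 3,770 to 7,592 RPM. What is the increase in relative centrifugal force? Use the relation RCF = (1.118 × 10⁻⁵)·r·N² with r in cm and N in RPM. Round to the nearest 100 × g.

10300 x g

r = 213 mm = 21.3 cm
RCF₁ = 1.118 × 10⁻⁵ × 21.3 × (3770)² = 1.118 × 10⁻⁵ × 21.3 × 14,212,900 ≈ 3,384.6 × g
RCF₂ = 1.118 × 10⁻⁵ × 21.3 × (7592)² = 1.118 × 10⁻⁵ × 21.3 × 57,638,464 ≈ 13,725.7 × g
Increase = 13,725.7 − 3,384.6 = 10,341.1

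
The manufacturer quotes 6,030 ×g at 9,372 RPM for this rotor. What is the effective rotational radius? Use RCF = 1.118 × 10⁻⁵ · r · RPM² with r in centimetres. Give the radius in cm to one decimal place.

6030 = 1.118 × 10⁻⁵ × r × (9372)²
r = 6030 / (1.118 × 10⁻⁵ × 87,834,384) = 6030 / 981.9884 ≈ 6.141 cm

≈ 6.1 cm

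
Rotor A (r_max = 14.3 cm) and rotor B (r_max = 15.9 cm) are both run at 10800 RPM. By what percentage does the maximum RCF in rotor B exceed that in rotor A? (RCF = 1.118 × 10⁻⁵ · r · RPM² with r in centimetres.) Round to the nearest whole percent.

At equal RPM, RCF scales linearly with r: ratio = 15.9 / 14.3 = 1.1119.
So rotor B delivers 11.2% more g-force.

11%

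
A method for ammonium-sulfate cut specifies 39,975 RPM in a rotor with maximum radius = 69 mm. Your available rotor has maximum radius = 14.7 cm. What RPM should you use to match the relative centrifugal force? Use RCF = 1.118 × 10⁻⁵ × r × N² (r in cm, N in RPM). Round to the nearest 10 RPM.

Original rotor: r = 69 mm = 6.9 cm
RCF_original = 1.118 × 10⁻⁵ × 6.9 × (39975)² = 1.118 × 10⁻⁵ × 6.9 × 1,598,000,625 ≈ 123,273 × g
123,273 = 1.118 × 10⁻⁵ × 14.7 × N²
N² = 123,273 / (16.4346 × 10⁻⁵) = 750,082,144
N ≈ √750,082,144 ≈ 27,387.6

≈ 27390 RPM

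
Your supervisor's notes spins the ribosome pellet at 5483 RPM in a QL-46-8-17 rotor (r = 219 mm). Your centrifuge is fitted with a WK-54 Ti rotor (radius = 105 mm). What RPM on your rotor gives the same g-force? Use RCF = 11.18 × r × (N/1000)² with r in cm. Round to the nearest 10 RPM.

7920 RPM

Original rotor: r = 219 mm = 21.9 cm
RCF_original = 11.18 × 21.9 × (5.483)² = 11.18 × 21.9 × 30.063289 ≈ 7,360.8 × g
Your rotor: r = 105 mm = 10.5 cm
7,360.8 = 11.18 × 10.5 × (N/1000)²
(N/1000)² = 7,360.8 / 117.39 = 62.70381
N = 1000 × √62.70381 ≈ 7,918.6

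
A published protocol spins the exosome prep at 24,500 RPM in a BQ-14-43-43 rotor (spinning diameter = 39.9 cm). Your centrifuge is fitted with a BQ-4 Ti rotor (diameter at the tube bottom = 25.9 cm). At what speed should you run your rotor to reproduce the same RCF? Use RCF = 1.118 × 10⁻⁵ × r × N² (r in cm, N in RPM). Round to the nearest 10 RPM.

≈ 30410 RPM

Original rotor: r = 39.9 / 2 = 19.95 cm
RCF = 1.118 × 10⁻⁵ × r × N²
RCF_original = 1.118 × 10⁻⁵ × 19.95 × (24500)² = 1.118 × 10⁻⁵ × 19.95 × 600,250,000 ≈ 133,880.4 × g
Your rotor: r = 25.9 / 2 = 12.95 cm
133,880.4 = 1.118 × 10⁻⁵ × 12.95 × N²
N² = 133,880.4 / (14.4781 × 10⁻⁵) = 924,709,734
N ≈ √924,709,734 ≈ 30,409.0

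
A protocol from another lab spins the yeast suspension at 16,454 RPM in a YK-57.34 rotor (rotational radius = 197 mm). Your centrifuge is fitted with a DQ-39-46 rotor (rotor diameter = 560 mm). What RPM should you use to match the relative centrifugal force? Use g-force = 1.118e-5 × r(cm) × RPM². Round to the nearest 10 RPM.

Original rotor: r = 197 mm = 19.7 cm
RCF_original = 1.118 × 10⁻⁵ × 19.7 × (16454)² = 1.118 × 10⁻⁵ × 19.7 × 270,734,116 ≈ 59,628.1 × g
Your rotor: r = 560 mm / 2 = 280 mm = 28 cm
59,628.1 = 1.118 × 10⁻⁵ × 28 × N²
N² = 59,628.1 / (31.304 × 10⁻⁵) = 190,480,769
N ≈ √190,480,769 ≈ 13,801.5

≈ 13800 RPM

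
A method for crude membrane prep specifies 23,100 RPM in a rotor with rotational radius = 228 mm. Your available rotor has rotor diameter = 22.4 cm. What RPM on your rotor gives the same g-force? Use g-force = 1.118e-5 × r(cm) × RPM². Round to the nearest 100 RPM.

33000 RPM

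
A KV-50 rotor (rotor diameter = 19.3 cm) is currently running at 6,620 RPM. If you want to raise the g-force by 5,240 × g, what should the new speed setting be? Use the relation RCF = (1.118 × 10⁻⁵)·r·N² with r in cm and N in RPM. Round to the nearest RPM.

N₂ ≈ 9612 RPM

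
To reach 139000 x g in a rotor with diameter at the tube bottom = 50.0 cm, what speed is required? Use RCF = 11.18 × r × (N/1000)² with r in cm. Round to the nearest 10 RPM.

22300 RPM

r = 50.0 / 2 = 25 cm
RCF = 11.18 × r × (N/1000)²
139,000 = 11.18 × 25 × (N/1000)²
(N/1000)² = 139,000 / 279.5 = 497.3166
N = 1000 × √497.3166 ≈ 22,300.6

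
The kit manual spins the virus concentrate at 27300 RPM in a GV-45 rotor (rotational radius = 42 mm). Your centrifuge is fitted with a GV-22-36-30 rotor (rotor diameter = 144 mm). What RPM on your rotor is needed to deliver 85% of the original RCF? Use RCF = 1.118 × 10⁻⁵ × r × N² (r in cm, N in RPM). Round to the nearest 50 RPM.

≈ 19200 RPM

Original rotor: r = 42 mm = 4.2 cm
RCF_original = 1.118 × 10⁻⁵ × 4.2 × (27300)² = 1.118 × 10⁻⁵ × 4.2 × 745,290,000 ≈ 34,995.8 × g
Target RCF = 0.85 × 34,995.8 ≈ 29,746.4 × g
Your rotor: r = 144 mm / 2 = 72 mm = 7.2 cm
29,746.4 = 1.118 × 10⁻⁵ × 7.2 × N²
N² = 29,746.4 / (8.0496 × 10⁻⁵) = 369,538,859
N ≈ √369,538,859 ≈ 19,223.4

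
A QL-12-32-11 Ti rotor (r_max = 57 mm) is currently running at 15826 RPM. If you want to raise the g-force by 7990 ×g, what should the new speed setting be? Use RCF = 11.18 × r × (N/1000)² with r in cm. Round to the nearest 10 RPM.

19390 RPM

r = 57 mm = 5.7 cm
Current RCF = 11.18 × 5.7 × (15.826)² = 11.18 × 5.7 × 250.462276 ≈ 15,961 × g
Target RCF = 15,961 + 7,990 = 23,951 × g
(N/1000)² = 23,951 / 63.726 = 375.8435
N = 1000 × √375.8435 ≈ 19,386.7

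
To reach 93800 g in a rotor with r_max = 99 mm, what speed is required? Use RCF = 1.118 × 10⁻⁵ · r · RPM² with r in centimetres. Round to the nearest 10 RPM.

r = 99 mm = 9.9 cm
93,800 = 1.118 × 10⁻⁵ × 9.9 × N²
N² = 93,800 / (11.0682 × 10⁻⁵) = 847,472,940
N ≈ √847,472,940 ≈ 29,111.4

N ≈ 29110 RPM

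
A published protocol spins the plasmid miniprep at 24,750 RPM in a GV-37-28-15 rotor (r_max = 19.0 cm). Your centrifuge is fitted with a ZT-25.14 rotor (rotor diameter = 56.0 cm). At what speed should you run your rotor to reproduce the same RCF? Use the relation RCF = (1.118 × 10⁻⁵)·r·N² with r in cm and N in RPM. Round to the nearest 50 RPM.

RCF = 1.118 × 10⁻⁵ × r × N²
RCF_original = 1.118 × 10⁻⁵ × 19 × (24750)² = 1.118 × 10⁻⁵ × 19 × 612,562,500 ≈ 130,120.5 × g
Your rotor: r = 56.0 / 2 = 28 cm
130,120.5 = 1.118 × 10⁻⁵ × 28 × N²
N² = 130,120.5 / (31.304 × 10⁻⁵) = 415,667,327
N ≈ √415,667,327 ≈ 20,387.9

20400 RPM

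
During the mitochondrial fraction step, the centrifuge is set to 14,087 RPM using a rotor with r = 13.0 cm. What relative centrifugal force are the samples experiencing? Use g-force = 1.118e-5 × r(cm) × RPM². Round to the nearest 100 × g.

RCF = 1.118 × 10⁻⁵ × 13 × (14087)² = 1.118 × 10⁻⁵ × 13 × 198,443,569 ≈ 28,841.8 × g

28800 g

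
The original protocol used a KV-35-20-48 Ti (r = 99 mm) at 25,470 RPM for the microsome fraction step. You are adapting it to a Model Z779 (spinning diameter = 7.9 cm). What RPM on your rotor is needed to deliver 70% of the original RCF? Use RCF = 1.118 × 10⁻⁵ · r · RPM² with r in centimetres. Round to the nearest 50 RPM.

33750 RPM

Original rotor: r = 99 mm = 9.9 cm
RCF_original = 1.118 × 10⁻⁵ × 9.9 × (25470)² = 1.118 × 10⁻⁵ × 9.9 × 648,720,900 ≈ 71,801.7 × g
Target RCF = 0.7 × 71,801.7 ≈ 50,261.2 × g
Your rotor: r = 7.9 / 2 = 3.95 cm
50,261.2 = 1.118 × 10⁻⁵ × 3.95 × N²
N² = 50,261.2 / (4.4161 × 10⁻⁵) = 1,138,135,459
N ≈ √1,138,135,459 ≈ 33,736.3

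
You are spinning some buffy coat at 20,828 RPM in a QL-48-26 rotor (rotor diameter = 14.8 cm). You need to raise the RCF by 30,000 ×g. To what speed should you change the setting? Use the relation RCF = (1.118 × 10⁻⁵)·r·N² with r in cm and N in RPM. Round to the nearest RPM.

N₂ ≈ 28221 RPM

r = 14.8 / 2 = 7.4 cm
Current RCF = 1.118 × 10⁻⁵ × 7.4 × (20828)² = 1.118 × 10⁻⁵ × 7.4 × 433,805,584 ≈ 35,889.6 × g
Target RCF = 35,889.6 + 30,000 = 65,889.6 × g
N² = 65,889.6 / (8.2732 × 10⁻⁵) = 796,422,182
N ≈ √796,422,182 ≈ 28,221.0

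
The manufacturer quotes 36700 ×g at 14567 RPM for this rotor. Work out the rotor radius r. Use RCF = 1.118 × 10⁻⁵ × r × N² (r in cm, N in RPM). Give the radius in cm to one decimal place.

RCF = 1.118 × 10⁻⁵ × r × N²
36700 = 1.118 × 10⁻⁵ × r × (14567)²
r = 36700 / (1.118 × 10⁻⁵ × 212,197,489) = 36700 / 2372.368 ≈ 15.470 cm

15.5 cm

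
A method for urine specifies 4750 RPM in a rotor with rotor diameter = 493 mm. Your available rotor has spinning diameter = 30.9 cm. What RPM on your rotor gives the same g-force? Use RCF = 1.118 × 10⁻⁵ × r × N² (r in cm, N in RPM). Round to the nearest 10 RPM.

Original rotor: r = 493 mm / 2 = 246.5 mm = 24.65 cm
RCF_original = 1.118 × 10⁻⁵ × 24.65 × (4750)² = 1.118 × 10⁻⁵ × 24.65 × 22,562,500 ≈ 6,217.9 × g
Your rotor: r = 30.9 / 2 = 15.45 cm
6,217.9 = 1.118 × 10⁻⁵ × 15.45 × N²
N² = 6,217.9 / (17.2731 × 10⁻⁵) = 35,997,592
N ≈ √35,997,592 ≈ 5,999.8

6000 RPM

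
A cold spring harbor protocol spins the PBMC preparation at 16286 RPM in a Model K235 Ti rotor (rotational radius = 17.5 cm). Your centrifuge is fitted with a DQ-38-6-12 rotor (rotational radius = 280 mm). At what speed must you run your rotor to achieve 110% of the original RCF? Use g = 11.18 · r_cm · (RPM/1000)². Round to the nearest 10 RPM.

≈ 13500 RPM

RCF_original = 11.18 × 17.5 × (16.286)² = 11.18 × 17.5 × 265.233796 ≈ 51,893 × g
Target RCF = 1.1 × 51,893 ≈ 57,082.3 × g
Your rotor: r = 280 mm = 28.0 cm
57,082.3 = 11.18 × 28 × (N/1000)²
(N/1000)² = 57,082.3 / 313.04 = 182.3483
N = 1000 × √182.3483 ≈ 13,503.6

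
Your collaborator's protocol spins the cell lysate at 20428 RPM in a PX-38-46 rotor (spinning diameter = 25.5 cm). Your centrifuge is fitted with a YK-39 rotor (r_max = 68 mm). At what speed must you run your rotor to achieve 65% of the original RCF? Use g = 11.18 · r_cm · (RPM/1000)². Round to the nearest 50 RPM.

22550 RPM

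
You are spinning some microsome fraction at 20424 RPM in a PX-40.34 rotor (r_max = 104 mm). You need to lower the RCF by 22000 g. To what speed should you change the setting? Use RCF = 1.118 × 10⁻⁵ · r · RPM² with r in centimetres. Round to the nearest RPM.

≈ 15097 RPM

r = 104 mm = 10.4 cm
Current RCF = 1.118 × 10⁻⁵ × 10.4 × (20424)² = 1.118 × 10⁻⁵ × 10.4 × 417,139,776 ≈ 48,501.7 × g
Target RCF = 48,501.7 − 22,000 = 26,501.7 × g
N² = 26,501.7 / (11.6272 × 10⁻⁵) = 227,928,478
N ≈ √227,928,478 ≈ 15,097.3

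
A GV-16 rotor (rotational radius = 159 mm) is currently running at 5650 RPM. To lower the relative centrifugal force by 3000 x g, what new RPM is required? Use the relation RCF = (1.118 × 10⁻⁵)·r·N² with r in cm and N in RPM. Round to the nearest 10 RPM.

≈ 3880 RPM

r = 159 mm = 15.9 cm
Current RCF = 1.118 × 10⁻⁵ × 15.9 × (5650)² = 1.118 × 10⁻⁵ × 15.9 × 31,922,500 ≈ 5,674.6 × g
Target RCF = 5,674.6 − 3,000 = 2,674.6 × g
N² = 2,674.6 / (17.7762 × 10⁻⁵) = 15,045,960
N ≈ √15,045,960 ≈ 3,878.9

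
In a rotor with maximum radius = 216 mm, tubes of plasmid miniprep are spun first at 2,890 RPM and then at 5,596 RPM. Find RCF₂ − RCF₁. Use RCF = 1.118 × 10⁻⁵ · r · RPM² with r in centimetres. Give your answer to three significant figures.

r = 216 mm = 21.6 cm
RCF₁ = 1.118 × 10⁻⁵ × 21.6 × (2890)² = 1.118 × 10⁻⁵ × 21.6 × 8,352,100 ≈ 2,016.9 × g
RCF₂ = 1.118 × 10⁻⁵ × 21.6 × (5596)² = 1.118 × 10⁻⁵ × 21.6 × 31,315,216 ≈ 7,562.2 × g
Increase = 7,562.2 − 2,016.9 = 5,545.3

≈ 5550 x g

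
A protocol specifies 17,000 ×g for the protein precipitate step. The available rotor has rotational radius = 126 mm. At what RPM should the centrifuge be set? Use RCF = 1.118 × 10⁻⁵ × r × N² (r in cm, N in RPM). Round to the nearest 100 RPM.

11000 RPM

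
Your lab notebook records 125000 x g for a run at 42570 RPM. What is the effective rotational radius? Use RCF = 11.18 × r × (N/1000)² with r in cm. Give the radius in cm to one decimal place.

≈ 6.2 cm

RCF = 11.18 × r × (N/1000)²
125000 = 11.18 × r × (42.57)²
r = 125000 / (11.18 × 1812.2049) = 125000 / 20260.45 ≈ 6.170 cm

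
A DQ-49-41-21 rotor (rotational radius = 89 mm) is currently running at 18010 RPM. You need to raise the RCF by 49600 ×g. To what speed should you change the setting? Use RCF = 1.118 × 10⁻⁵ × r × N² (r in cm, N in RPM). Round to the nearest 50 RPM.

≈ 28700 RPM

r = 89 mm = 8.9 cm
Current RCF = 1.118 × 10⁻⁵ × 8.9 × (18010)² = 1.118 × 10⁻⁵ × 8.9 × 324,360,100 ≈ 32,274.5 × g
Target RCF = 32,274.5 + 49,600 = 81,874.5 × g
N² = 81,874.5 / (9.9502 × 10⁻⁵) = 822,842,757
N ≈ √822,842,757 ≈ 28,685.2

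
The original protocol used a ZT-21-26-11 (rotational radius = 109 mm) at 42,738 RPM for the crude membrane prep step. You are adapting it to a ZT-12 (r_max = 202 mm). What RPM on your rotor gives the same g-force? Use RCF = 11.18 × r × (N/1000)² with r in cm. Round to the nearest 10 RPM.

31390 RPM

Original rotor: r = 109 mm = 10.9 cm
RCF = 11.18 × r × (N/1000)²
RCF_original = 11.18 × 10.9 × (42.738)² = 11.18 × 10.9 × 1,826.536644 ≈ 222,585.4 × g
Your rotor: r = 202 mm = 20.2 cm
222,585.4 = 11.18 × 20.2 × (N/1000)²
(N/1000)² = 222,585.4 / 225.836 = 985.6064
N = 1000 × √985.6064 ≈ 31,394.4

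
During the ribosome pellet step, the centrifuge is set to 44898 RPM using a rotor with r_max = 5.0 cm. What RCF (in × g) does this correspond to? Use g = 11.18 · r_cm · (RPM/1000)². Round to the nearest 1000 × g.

RCF = 11.18 × r × (N/1000)²
RCF = 11.18 × 5 × (44.898)² = 11.18 × 5 × 2,015.830404 ≈ 112,684.9 × g

≈ 113000 × g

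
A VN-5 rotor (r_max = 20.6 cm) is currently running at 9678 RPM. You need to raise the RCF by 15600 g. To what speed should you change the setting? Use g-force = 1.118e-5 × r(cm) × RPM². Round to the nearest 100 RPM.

Current RCF = 1.118 × 10⁻⁵ × 20.6 × (9678)² = 1.118 × 10⁻⁵ × 20.6 × 93,663,684 ≈ 21,571.5 × g
Target RCF = 21,571.5 + 15,600 = 37,171.5 × g
N² = 37,171.5 / (23.0308 × 10⁻⁵) = 161,399,083
N ≈ √161,399,083 ≈ 12,704.3

12700 RPM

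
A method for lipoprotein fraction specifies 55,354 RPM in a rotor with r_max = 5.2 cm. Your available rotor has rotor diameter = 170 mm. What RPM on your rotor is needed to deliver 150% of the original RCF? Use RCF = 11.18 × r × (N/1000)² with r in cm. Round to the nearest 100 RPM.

≈ 53000 RPM

RCF_original = 11.18 × 5.2 × (55.354)² = 11.18 × 5.2 × 3,064.065316 ≈ 178,132.5 × g
Target RCF = 1.5 × 178,132.5 ≈ 267,198.8 × g
Your rotor: r = 170 mm / 2 = 85 mm = 8.5 cm
267,198.8 = 11.18 × 8.5 × (N/1000)²
(N/1000)² = 267,198.8 / 95.03 = 2811.731
N = 1000 × √2811.731 ≈ 53,025.8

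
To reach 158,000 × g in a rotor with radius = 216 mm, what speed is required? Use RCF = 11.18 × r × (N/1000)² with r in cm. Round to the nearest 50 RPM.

N ≈ 25600 RPM

r = 216 mm = 21.6 cm
158,000 = 11.18 × 21.6 × (N/1000)²
(N/1000)² = 158,000 / 241.488 = 654.2768
N = 1000 × √654.2768 ≈ 25,578.8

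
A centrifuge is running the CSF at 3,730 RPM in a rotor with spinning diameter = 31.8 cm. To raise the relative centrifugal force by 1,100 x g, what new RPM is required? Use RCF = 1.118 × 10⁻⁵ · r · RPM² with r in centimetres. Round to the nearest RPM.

r = 31.8 / 2 = 15.9 cm
Current RCF = 1.118 × 10⁻⁵ × 15.9 × (3730)² = 1.118 × 10⁻⁵ × 15.9 × 13,912,900 ≈ 2,473.2 × g
Target RCF = 2,473.2 + 1,100 = 3,573.2 × g
N² = 3,573.2 / (17.7762 × 10⁻⁵) = 20,101,034
N ≈ √20,101,034 ≈ 4,483.4

4483 RPM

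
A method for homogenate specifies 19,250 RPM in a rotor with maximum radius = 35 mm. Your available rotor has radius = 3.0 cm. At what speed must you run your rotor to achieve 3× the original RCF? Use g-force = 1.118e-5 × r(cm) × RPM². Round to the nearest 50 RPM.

Original rotor: r = 35 mm = 3.5 cm
RCF_original = 1.118 × 10⁻⁵ × 3.5 × (19250)² = 1.118 × 10⁻⁵ × 3.5 × 370,562,500 ≈ 14,500.1 × g
Target RCF = 3 × 14,500.1 ≈ 43,500.3 × g
43,500.3 = 1.118 × 10⁻⁵ × 3 × N²
N² = 43,500.3 / (3.354 × 10⁻⁵) = 1,296,967,800
N ≈ √1,296,967,800 ≈ 36,013.4

≈ 36000 RPM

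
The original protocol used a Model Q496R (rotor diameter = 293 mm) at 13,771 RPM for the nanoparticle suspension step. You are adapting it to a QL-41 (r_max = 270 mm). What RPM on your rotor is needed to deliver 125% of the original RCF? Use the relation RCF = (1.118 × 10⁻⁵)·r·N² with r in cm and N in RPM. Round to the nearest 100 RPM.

11300 RPM

Original rotor: r = 293 mm / 2 = 146.5 mm = 14.65 cm
RCF = 1.118 × 10⁻⁵ × r × N²
RCF_original = 1.118 × 10⁻⁵ × 14.65 × (13771)² = 1.118 × 10⁻⁵ × 14.65 × 189,640,441 ≈ 31,060.6 × g
Target RCF = 1.25 × 31,060.6 ≈ 38,825.8 × g
Your rotor: r = 270 mm = 27.0 cm
38,825.8 = 1.118 × 10⁻⁵ × 27 × N²
N² = 38,825.8 / (30.186 × 10⁻⁵) = 128,621,878
N ≈ √128,621,878 ≈ 11,341.2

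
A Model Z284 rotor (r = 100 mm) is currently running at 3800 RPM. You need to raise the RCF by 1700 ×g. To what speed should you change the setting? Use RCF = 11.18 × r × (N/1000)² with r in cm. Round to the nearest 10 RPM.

r = 100 mm = 10.0 cm
Current RCF = 11.18 × 10 × (3.8)² = 11.18 × 10 × 14.44 ≈ 1,614.4 × g
Target RCF = 1,614.4 + 1,700 = 3,314.4 × g
(N/1000)² = 3,314.4 / 111.8 = 29.6458
N = 1000 × √29.6458 ≈ 5,444.8

N₂ ≈ 5440 RPM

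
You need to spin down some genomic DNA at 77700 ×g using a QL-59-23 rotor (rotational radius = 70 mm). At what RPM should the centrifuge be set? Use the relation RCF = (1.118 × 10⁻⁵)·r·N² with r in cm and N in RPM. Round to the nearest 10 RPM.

r = 70 mm = 7.0 cm
77,700 = 1.118 × 10⁻⁵ × 7 × N²
N² = 77,700 / (7.826 × 10⁻⁵) = 992,844,365
N ≈ √992,844,365 ≈ 31,509.4

N ≈ 31510 RPM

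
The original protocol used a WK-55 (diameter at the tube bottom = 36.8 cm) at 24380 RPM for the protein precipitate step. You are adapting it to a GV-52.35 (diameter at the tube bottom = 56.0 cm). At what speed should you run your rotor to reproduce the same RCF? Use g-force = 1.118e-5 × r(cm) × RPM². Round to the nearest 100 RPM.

Original rotor: r = 36.8 / 2 = 18.4 cm
RCF = 1.118 × 10⁻⁵ × r × N²
RCF_original = 1.118 × 10⁻⁵ × 18.4 × (24380)² = 1.118 × 10⁻⁵ × 18.4 × 594,384,400 ≈ 122,272 × g
Your rotor: r = 56.0 / 2 = 28 cm
122,272 = 1.118 × 10⁻⁵ × 28 × N²
N² = 122,272 / (31.304 × 10⁻⁵) = 390,595,451
N ≈ √390,595,451 ≈ 19,763.5

≈ 19800 RPM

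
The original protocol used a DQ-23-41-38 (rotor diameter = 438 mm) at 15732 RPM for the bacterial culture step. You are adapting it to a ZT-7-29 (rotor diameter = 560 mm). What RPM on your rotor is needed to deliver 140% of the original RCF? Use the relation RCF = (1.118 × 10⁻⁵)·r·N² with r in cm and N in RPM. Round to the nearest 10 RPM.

16460 RPM

Original rotor: r = 438 mm / 2 = 219 mm = 21.9 cm
RCF_original = 1.118 × 10⁻⁵ × 21.9 × (15732)² = 1.118 × 10⁻⁵ × 21.9 × 247,495,824 ≈ 60,597.4 × g
Target RCF = 1.4 × 60,597.4 ≈ 84,836.4 × g
Your rotor: r = 560 mm / 2 = 280 mm = 28 cm
84,836.4 = 1.118 × 10⁻⁵ × 28 × N²
N² = 84,836.4 / (31.304 × 10⁻⁵) = 271,008,178
N ≈ √271,008,178 ≈ 16,462.3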